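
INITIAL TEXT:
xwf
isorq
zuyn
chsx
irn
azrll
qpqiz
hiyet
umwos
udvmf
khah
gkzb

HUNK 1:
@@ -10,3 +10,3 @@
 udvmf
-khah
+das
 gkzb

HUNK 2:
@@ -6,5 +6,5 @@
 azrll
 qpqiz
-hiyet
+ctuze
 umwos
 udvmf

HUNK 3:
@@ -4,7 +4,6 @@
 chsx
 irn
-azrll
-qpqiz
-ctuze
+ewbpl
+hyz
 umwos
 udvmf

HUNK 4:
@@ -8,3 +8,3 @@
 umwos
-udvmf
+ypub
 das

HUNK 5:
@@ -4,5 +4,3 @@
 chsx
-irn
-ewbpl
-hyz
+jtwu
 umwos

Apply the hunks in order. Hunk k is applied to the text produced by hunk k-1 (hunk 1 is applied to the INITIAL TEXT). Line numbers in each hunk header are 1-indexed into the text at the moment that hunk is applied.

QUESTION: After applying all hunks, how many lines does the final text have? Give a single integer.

Answer: 9

Derivation:
Hunk 1: at line 10 remove [khah] add [das] -> 12 lines: xwf isorq zuyn chsx irn azrll qpqiz hiyet umwos udvmf das gkzb
Hunk 2: at line 6 remove [hiyet] add [ctuze] -> 12 lines: xwf isorq zuyn chsx irn azrll qpqiz ctuze umwos udvmf das gkzb
Hunk 3: at line 4 remove [azrll,qpqiz,ctuze] add [ewbpl,hyz] -> 11 lines: xwf isorq zuyn chsx irn ewbpl hyz umwos udvmf das gkzb
Hunk 4: at line 8 remove [udvmf] add [ypub] -> 11 lines: xwf isorq zuyn chsx irn ewbpl hyz umwos ypub das gkzb
Hunk 5: at line 4 remove [irn,ewbpl,hyz] add [jtwu] -> 9 lines: xwf isorq zuyn chsx jtwu umwos ypub das gkzb
Final line count: 9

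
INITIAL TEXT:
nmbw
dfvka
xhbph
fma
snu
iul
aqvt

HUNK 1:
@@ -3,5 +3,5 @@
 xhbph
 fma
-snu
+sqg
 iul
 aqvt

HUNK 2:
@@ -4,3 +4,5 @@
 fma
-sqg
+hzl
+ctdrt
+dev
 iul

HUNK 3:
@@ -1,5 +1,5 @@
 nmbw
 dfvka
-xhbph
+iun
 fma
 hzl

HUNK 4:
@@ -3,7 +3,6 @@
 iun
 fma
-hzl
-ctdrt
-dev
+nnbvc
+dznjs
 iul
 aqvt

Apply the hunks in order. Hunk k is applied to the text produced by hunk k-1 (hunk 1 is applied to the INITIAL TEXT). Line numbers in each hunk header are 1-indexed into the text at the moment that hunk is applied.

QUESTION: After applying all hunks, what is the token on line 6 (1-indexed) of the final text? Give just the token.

Answer: dznjs

Derivation:
Hunk 1: at line 3 remove [snu] add [sqg] -> 7 lines: nmbw dfvka xhbph fma sqg iul aqvt
Hunk 2: at line 4 remove [sqg] add [hzl,ctdrt,dev] -> 9 lines: nmbw dfvka xhbph fma hzl ctdrt dev iul aqvt
Hunk 3: at line 1 remove [xhbph] add [iun] -> 9 lines: nmbw dfvka iun fma hzl ctdrt dev iul aqvt
Hunk 4: at line 3 remove [hzl,ctdrt,dev] add [nnbvc,dznjs] -> 8 lines: nmbw dfvka iun fma nnbvc dznjs iul aqvt
Final line 6: dznjs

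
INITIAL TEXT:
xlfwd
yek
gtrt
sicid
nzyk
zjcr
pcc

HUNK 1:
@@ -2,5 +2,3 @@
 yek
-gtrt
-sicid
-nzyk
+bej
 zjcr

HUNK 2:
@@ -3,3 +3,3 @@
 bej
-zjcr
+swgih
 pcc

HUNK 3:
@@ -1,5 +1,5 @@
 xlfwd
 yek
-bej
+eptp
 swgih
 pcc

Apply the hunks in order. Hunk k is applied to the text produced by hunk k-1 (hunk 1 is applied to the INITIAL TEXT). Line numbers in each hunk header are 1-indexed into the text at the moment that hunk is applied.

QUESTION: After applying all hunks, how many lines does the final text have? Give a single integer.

Answer: 5

Derivation:
Hunk 1: at line 2 remove [gtrt,sicid,nzyk] add [bej] -> 5 lines: xlfwd yek bej zjcr pcc
Hunk 2: at line 3 remove [zjcr] add [swgih] -> 5 lines: xlfwd yek bej swgih pcc
Hunk 3: at line 1 remove [bej] add [eptp] -> 5 lines: xlfwd yek eptp swgih pcc
Final line count: 5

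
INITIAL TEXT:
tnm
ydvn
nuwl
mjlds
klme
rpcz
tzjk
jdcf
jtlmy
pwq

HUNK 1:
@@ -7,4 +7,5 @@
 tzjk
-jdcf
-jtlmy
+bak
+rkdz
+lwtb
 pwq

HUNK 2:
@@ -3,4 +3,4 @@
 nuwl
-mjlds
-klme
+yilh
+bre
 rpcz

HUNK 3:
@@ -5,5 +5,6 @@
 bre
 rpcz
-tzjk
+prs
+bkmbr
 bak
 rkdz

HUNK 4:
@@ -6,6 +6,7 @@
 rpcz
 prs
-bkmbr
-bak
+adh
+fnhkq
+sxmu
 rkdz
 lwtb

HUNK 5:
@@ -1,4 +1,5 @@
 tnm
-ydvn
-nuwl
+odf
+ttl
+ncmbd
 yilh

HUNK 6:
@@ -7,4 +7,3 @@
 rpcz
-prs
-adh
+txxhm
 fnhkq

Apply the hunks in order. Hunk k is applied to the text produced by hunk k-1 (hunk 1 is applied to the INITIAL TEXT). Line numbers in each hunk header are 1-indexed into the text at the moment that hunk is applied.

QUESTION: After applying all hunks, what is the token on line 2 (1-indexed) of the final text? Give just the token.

Answer: odf

Derivation:
Hunk 1: at line 7 remove [jdcf,jtlmy] add [bak,rkdz,lwtb] -> 11 lines: tnm ydvn nuwl mjlds klme rpcz tzjk bak rkdz lwtb pwq
Hunk 2: at line 3 remove [mjlds,klme] add [yilh,bre] -> 11 lines: tnm ydvn nuwl yilh bre rpcz tzjk bak rkdz lwtb pwq
Hunk 3: at line 5 remove [tzjk] add [prs,bkmbr] -> 12 lines: tnm ydvn nuwl yilh bre rpcz prs bkmbr bak rkdz lwtb pwq
Hunk 4: at line 6 remove [bkmbr,bak] add [adh,fnhkq,sxmu] -> 13 lines: tnm ydvn nuwl yilh bre rpcz prs adh fnhkq sxmu rkdz lwtb pwq
Hunk 5: at line 1 remove [ydvn,nuwl] add [odf,ttl,ncmbd] -> 14 lines: tnm odf ttl ncmbd yilh bre rpcz prs adh fnhkq sxmu rkdz lwtb pwq
Hunk 6: at line 7 remove [prs,adh] add [txxhm] -> 13 lines: tnm odf ttl ncmbd yilh bre rpcz txxhm fnhkq sxmu rkdz lwtb pwq
Final line 2: odf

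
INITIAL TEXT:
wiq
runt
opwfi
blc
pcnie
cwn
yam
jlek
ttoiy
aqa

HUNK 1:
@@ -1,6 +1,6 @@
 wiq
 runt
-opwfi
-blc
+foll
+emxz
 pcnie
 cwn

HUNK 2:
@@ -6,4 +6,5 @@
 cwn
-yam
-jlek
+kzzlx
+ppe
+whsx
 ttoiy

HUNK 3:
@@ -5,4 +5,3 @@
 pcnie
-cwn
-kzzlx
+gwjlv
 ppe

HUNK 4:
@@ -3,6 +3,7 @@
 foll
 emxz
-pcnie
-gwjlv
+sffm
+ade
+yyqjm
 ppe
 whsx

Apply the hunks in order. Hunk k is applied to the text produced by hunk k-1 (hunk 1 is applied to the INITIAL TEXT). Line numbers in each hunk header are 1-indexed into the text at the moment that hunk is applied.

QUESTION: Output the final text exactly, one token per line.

Answer: wiq
runt
foll
emxz
sffm
ade
yyqjm
ppe
whsx
ttoiy
aqa

Derivation:
Hunk 1: at line 1 remove [opwfi,blc] add [foll,emxz] -> 10 lines: wiq runt foll emxz pcnie cwn yam jlek ttoiy aqa
Hunk 2: at line 6 remove [yam,jlek] add [kzzlx,ppe,whsx] -> 11 lines: wiq runt foll emxz pcnie cwn kzzlx ppe whsx ttoiy aqa
Hunk 3: at line 5 remove [cwn,kzzlx] add [gwjlv] -> 10 lines: wiq runt foll emxz pcnie gwjlv ppe whsx ttoiy aqa
Hunk 4: at line 3 remove [pcnie,gwjlv] add [sffm,ade,yyqjm] -> 11 lines: wiq runt foll emxz sffm ade yyqjm ppe whsx ttoiy aqa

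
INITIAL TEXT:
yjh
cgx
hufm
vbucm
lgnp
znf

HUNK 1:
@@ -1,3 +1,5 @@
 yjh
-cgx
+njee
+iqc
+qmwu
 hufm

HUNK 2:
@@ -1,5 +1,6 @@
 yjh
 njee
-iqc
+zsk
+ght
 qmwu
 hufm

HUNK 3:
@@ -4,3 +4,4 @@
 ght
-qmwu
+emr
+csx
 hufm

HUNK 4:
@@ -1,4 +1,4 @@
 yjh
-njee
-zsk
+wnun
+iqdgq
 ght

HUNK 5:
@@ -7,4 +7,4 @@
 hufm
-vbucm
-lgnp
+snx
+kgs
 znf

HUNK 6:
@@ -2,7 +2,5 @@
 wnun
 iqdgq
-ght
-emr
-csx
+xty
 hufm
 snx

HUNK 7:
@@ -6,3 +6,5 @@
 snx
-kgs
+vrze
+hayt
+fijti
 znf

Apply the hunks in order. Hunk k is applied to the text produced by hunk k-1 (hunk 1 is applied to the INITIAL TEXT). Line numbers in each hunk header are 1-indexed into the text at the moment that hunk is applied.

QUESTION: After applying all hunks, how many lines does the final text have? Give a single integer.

Answer: 10

Derivation:
Hunk 1: at line 1 remove [cgx] add [njee,iqc,qmwu] -> 8 lines: yjh njee iqc qmwu hufm vbucm lgnp znf
Hunk 2: at line 1 remove [iqc] add [zsk,ght] -> 9 lines: yjh njee zsk ght qmwu hufm vbucm lgnp znf
Hunk 3: at line 4 remove [qmwu] add [emr,csx] -> 10 lines: yjh njee zsk ght emr csx hufm vbucm lgnp znf
Hunk 4: at line 1 remove [njee,zsk] add [wnun,iqdgq] -> 10 lines: yjh wnun iqdgq ght emr csx hufm vbucm lgnp znf
Hunk 5: at line 7 remove [vbucm,lgnp] add [snx,kgs] -> 10 lines: yjh wnun iqdgq ght emr csx hufm snx kgs znf
Hunk 6: at line 2 remove [ght,emr,csx] add [xty] -> 8 lines: yjh wnun iqdgq xty hufm snx kgs znf
Hunk 7: at line 6 remove [kgs] add [vrze,hayt,fijti] -> 10 lines: yjh wnun iqdgq xty hufm snx vrze hayt fijti znf
Final line count: 10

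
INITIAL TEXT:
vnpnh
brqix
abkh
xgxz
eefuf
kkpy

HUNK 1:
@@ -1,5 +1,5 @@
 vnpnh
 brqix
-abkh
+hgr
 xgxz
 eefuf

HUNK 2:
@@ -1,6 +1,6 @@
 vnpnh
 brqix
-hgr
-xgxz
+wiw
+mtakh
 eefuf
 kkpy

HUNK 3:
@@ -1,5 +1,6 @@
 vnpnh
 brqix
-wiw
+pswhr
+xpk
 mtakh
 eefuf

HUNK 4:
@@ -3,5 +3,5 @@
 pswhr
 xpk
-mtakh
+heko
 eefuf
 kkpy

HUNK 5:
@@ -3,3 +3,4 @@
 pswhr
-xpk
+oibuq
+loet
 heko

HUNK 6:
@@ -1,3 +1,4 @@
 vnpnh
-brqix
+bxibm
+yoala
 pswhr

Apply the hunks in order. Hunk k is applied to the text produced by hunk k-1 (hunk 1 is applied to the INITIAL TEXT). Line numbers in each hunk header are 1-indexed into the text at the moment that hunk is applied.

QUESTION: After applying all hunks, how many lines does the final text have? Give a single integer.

Hunk 1: at line 1 remove [abkh] add [hgr] -> 6 lines: vnpnh brqix hgr xgxz eefuf kkpy
Hunk 2: at line 1 remove [hgr,xgxz] add [wiw,mtakh] -> 6 lines: vnpnh brqix wiw mtakh eefuf kkpy
Hunk 3: at line 1 remove [wiw] add [pswhr,xpk] -> 7 lines: vnpnh brqix pswhr xpk mtakh eefuf kkpy
Hunk 4: at line 3 remove [mtakh] add [heko] -> 7 lines: vnpnh brqix pswhr xpk heko eefuf kkpy
Hunk 5: at line 3 remove [xpk] add [oibuq,loet] -> 8 lines: vnpnh brqix pswhr oibuq loet heko eefuf kkpy
Hunk 6: at line 1 remove [brqix] add [bxibm,yoala] -> 9 lines: vnpnh bxibm yoala pswhr oibuq loet heko eefuf kkpy
Final line count: 9

Answer: 9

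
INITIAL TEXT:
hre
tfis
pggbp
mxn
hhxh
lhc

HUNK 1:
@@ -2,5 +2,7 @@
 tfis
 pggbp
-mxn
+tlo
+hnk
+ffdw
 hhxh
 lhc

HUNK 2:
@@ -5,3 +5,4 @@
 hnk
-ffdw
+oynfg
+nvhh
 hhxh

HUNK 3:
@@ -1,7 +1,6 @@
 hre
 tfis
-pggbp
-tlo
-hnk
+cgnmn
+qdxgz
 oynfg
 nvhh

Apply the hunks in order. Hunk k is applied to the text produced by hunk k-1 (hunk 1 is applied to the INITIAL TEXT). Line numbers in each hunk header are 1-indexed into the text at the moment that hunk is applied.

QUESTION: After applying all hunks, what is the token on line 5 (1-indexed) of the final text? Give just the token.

Hunk 1: at line 2 remove [mxn] add [tlo,hnk,ffdw] -> 8 lines: hre tfis pggbp tlo hnk ffdw hhxh lhc
Hunk 2: at line 5 remove [ffdw] add [oynfg,nvhh] -> 9 lines: hre tfis pggbp tlo hnk oynfg nvhh hhxh lhc
Hunk 3: at line 1 remove [pggbp,tlo,hnk] add [cgnmn,qdxgz] -> 8 lines: hre tfis cgnmn qdxgz oynfg nvhh hhxh lhc
Final line 5: oynfg

Answer: oynfg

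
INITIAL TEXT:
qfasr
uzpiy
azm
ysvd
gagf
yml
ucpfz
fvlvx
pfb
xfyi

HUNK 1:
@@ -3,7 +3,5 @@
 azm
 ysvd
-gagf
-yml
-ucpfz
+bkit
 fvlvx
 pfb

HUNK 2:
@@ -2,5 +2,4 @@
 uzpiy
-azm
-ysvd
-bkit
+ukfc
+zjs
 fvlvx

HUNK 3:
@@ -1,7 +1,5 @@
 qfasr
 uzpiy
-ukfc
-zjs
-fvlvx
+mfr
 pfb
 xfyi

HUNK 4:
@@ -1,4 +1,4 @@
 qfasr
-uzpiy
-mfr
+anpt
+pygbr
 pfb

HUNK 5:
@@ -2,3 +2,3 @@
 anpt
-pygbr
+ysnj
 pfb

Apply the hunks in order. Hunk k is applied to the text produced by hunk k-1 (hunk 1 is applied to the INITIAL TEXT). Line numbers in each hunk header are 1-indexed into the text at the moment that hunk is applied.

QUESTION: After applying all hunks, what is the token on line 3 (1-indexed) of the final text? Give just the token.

Hunk 1: at line 3 remove [gagf,yml,ucpfz] add [bkit] -> 8 lines: qfasr uzpiy azm ysvd bkit fvlvx pfb xfyi
Hunk 2: at line 2 remove [azm,ysvd,bkit] add [ukfc,zjs] -> 7 lines: qfasr uzpiy ukfc zjs fvlvx pfb xfyi
Hunk 3: at line 1 remove [ukfc,zjs,fvlvx] add [mfr] -> 5 lines: qfasr uzpiy mfr pfb xfyi
Hunk 4: at line 1 remove [uzpiy,mfr] add [anpt,pygbr] -> 5 lines: qfasr anpt pygbr pfb xfyi
Hunk 5: at line 2 remove [pygbr] add [ysnj] -> 5 lines: qfasr anpt ysnj pfb xfyi
Final line 3: ysnj

Answer: ysnj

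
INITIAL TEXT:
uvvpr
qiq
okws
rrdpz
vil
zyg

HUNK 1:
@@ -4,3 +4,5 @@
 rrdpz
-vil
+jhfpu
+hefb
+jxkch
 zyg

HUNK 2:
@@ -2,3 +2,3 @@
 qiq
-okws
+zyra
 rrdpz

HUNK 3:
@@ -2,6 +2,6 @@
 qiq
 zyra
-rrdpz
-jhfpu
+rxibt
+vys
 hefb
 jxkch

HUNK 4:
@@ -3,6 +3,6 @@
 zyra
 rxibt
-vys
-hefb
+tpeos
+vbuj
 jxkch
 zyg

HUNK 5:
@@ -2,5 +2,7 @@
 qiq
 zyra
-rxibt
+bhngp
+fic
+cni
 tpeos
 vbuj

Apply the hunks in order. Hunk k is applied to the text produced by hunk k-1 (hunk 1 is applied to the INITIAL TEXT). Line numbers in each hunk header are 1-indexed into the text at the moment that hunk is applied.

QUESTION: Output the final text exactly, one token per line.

Answer: uvvpr
qiq
zyra
bhngp
fic
cni
tpeos
vbuj
jxkch
zyg

Derivation:
Hunk 1: at line 4 remove [vil] add [jhfpu,hefb,jxkch] -> 8 lines: uvvpr qiq okws rrdpz jhfpu hefb jxkch zyg
Hunk 2: at line 2 remove [okws] add [zyra] -> 8 lines: uvvpr qiq zyra rrdpz jhfpu hefb jxkch zyg
Hunk 3: at line 2 remove [rrdpz,jhfpu] add [rxibt,vys] -> 8 lines: uvvpr qiq zyra rxibt vys hefb jxkch zyg
Hunk 4: at line 3 remove [vys,hefb] add [tpeos,vbuj] -> 8 lines: uvvpr qiq zyra rxibt tpeos vbuj jxkch zyg
Hunk 5: at line 2 remove [rxibt] add [bhngp,fic,cni] -> 10 lines: uvvpr qiq zyra bhngp fic cni tpeos vbuj jxkch zyg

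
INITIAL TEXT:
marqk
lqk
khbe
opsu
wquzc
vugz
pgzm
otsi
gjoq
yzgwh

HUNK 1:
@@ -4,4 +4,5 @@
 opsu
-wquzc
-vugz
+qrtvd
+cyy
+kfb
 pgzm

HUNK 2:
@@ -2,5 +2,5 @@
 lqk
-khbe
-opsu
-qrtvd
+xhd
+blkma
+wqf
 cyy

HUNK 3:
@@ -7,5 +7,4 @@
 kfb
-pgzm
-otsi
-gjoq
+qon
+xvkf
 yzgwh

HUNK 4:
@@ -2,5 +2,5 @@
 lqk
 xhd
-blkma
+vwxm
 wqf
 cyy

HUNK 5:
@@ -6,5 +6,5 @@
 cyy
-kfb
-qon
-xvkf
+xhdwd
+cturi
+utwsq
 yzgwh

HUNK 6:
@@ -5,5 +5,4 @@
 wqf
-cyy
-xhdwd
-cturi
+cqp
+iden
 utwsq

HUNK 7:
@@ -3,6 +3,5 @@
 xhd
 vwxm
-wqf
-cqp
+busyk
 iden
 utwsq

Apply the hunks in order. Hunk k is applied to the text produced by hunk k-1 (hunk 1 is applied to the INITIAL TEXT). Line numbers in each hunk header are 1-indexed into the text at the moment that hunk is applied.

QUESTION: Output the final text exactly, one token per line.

Hunk 1: at line 4 remove [wquzc,vugz] add [qrtvd,cyy,kfb] -> 11 lines: marqk lqk khbe opsu qrtvd cyy kfb pgzm otsi gjoq yzgwh
Hunk 2: at line 2 remove [khbe,opsu,qrtvd] add [xhd,blkma,wqf] -> 11 lines: marqk lqk xhd blkma wqf cyy kfb pgzm otsi gjoq yzgwh
Hunk 3: at line 7 remove [pgzm,otsi,gjoq] add [qon,xvkf] -> 10 lines: marqk lqk xhd blkma wqf cyy kfb qon xvkf yzgwh
Hunk 4: at line 2 remove [blkma] add [vwxm] -> 10 lines: marqk lqk xhd vwxm wqf cyy kfb qon xvkf yzgwh
Hunk 5: at line 6 remove [kfb,qon,xvkf] add [xhdwd,cturi,utwsq] -> 10 lines: marqk lqk xhd vwxm wqf cyy xhdwd cturi utwsq yzgwh
Hunk 6: at line 5 remove [cyy,xhdwd,cturi] add [cqp,iden] -> 9 lines: marqk lqk xhd vwxm wqf cqp iden utwsq yzgwh
Hunk 7: at line 3 remove [wqf,cqp] add [busyk] -> 8 lines: marqk lqk xhd vwxm busyk iden utwsq yzgwh

Answer: marqk
lqk
xhd
vwxm
busyk
iden
utwsq
yzgwh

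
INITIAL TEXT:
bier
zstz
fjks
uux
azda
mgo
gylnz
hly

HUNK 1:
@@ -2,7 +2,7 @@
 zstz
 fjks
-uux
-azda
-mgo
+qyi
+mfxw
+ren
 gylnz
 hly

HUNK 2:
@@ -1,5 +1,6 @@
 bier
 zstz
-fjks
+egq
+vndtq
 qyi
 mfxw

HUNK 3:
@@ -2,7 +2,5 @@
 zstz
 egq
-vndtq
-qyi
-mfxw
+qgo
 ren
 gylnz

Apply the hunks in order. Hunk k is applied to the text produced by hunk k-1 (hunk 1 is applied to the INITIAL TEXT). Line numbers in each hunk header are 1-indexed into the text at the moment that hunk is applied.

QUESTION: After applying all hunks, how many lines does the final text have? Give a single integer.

Hunk 1: at line 2 remove [uux,azda,mgo] add [qyi,mfxw,ren] -> 8 lines: bier zstz fjks qyi mfxw ren gylnz hly
Hunk 2: at line 1 remove [fjks] add [egq,vndtq] -> 9 lines: bier zstz egq vndtq qyi mfxw ren gylnz hly
Hunk 3: at line 2 remove [vndtq,qyi,mfxw] add [qgo] -> 7 lines: bier zstz egq qgo ren gylnz hly
Final line count: 7

Answer: 7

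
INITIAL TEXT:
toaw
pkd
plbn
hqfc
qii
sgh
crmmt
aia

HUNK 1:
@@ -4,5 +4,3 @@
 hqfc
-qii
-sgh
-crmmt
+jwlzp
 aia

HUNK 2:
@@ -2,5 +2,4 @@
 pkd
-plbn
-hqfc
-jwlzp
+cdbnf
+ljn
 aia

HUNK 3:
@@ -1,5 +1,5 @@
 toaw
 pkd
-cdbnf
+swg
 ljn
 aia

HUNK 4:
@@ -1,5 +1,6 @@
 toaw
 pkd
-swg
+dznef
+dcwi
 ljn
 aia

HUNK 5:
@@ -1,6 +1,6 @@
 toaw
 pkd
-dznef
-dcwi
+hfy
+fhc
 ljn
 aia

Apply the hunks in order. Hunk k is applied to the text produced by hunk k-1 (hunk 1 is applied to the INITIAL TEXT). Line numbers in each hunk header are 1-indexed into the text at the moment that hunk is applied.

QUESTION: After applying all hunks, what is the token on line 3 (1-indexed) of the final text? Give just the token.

Answer: hfy

Derivation:
Hunk 1: at line 4 remove [qii,sgh,crmmt] add [jwlzp] -> 6 lines: toaw pkd plbn hqfc jwlzp aia
Hunk 2: at line 2 remove [plbn,hqfc,jwlzp] add [cdbnf,ljn] -> 5 lines: toaw pkd cdbnf ljn aia
Hunk 3: at line 1 remove [cdbnf] add [swg] -> 5 lines: toaw pkd swg ljn aia
Hunk 4: at line 1 remove [swg] add [dznef,dcwi] -> 6 lines: toaw pkd dznef dcwi ljn aia
Hunk 5: at line 1 remove [dznef,dcwi] add [hfy,fhc] -> 6 lines: toaw pkd hfy fhc ljn aia
Final line 3: hfy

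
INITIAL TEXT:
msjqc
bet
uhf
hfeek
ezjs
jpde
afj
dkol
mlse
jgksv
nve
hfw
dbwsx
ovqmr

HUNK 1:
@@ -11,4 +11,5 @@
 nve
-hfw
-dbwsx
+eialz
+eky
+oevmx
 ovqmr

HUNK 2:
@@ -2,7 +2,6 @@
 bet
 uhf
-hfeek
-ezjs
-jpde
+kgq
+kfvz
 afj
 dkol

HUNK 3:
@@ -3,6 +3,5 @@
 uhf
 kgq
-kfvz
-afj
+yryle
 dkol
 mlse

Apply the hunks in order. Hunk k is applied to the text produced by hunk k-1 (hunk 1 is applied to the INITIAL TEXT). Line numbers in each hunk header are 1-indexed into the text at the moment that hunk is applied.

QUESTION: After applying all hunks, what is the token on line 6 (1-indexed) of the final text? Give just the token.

Answer: dkol

Derivation:
Hunk 1: at line 11 remove [hfw,dbwsx] add [eialz,eky,oevmx] -> 15 lines: msjqc bet uhf hfeek ezjs jpde afj dkol mlse jgksv nve eialz eky oevmx ovqmr
Hunk 2: at line 2 remove [hfeek,ezjs,jpde] add [kgq,kfvz] -> 14 lines: msjqc bet uhf kgq kfvz afj dkol mlse jgksv nve eialz eky oevmx ovqmr
Hunk 3: at line 3 remove [kfvz,afj] add [yryle] -> 13 lines: msjqc bet uhf kgq yryle dkol mlse jgksv nve eialz eky oevmx ovqmr
Final line 6: dkol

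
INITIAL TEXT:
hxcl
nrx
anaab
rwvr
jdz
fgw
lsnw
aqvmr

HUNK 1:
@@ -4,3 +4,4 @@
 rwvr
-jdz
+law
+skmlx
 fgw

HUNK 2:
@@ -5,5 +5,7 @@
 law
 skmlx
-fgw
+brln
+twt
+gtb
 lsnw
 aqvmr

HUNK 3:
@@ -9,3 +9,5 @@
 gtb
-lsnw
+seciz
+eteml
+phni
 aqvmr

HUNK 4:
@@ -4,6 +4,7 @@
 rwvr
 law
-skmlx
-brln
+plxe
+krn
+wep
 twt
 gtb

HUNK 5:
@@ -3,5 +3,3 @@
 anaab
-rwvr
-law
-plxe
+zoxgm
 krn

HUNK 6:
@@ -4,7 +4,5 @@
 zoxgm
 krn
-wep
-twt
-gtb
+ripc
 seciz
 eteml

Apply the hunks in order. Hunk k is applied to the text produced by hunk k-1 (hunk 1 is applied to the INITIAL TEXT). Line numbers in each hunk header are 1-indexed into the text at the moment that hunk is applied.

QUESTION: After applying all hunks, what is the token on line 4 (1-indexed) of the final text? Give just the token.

Answer: zoxgm

Derivation:
Hunk 1: at line 4 remove [jdz] add [law,skmlx] -> 9 lines: hxcl nrx anaab rwvr law skmlx fgw lsnw aqvmr
Hunk 2: at line 5 remove [fgw] add [brln,twt,gtb] -> 11 lines: hxcl nrx anaab rwvr law skmlx brln twt gtb lsnw aqvmr
Hunk 3: at line 9 remove [lsnw] add [seciz,eteml,phni] -> 13 lines: hxcl nrx anaab rwvr law skmlx brln twt gtb seciz eteml phni aqvmr
Hunk 4: at line 4 remove [skmlx,brln] add [plxe,krn,wep] -> 14 lines: hxcl nrx anaab rwvr law plxe krn wep twt gtb seciz eteml phni aqvmr
Hunk 5: at line 3 remove [rwvr,law,plxe] add [zoxgm] -> 12 lines: hxcl nrx anaab zoxgm krn wep twt gtb seciz eteml phni aqvmr
Hunk 6: at line 4 remove [wep,twt,gtb] add [ripc] -> 10 lines: hxcl nrx anaab zoxgm krn ripc seciz eteml phni aqvmr
Final line 4: zoxgm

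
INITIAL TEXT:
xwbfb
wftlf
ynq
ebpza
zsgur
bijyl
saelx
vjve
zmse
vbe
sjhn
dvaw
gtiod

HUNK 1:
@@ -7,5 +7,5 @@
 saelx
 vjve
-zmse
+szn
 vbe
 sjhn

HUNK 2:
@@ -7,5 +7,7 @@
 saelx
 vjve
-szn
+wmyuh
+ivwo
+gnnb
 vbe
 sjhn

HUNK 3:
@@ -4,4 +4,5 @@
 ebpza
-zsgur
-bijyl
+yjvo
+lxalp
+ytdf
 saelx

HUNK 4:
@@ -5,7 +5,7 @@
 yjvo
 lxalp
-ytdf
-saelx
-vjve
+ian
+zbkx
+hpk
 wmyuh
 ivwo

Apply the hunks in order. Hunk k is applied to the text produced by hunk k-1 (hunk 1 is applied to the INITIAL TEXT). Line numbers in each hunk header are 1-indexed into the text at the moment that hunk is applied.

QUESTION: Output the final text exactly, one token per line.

Hunk 1: at line 7 remove [zmse] add [szn] -> 13 lines: xwbfb wftlf ynq ebpza zsgur bijyl saelx vjve szn vbe sjhn dvaw gtiod
Hunk 2: at line 7 remove [szn] add [wmyuh,ivwo,gnnb] -> 15 lines: xwbfb wftlf ynq ebpza zsgur bijyl saelx vjve wmyuh ivwo gnnb vbe sjhn dvaw gtiod
Hunk 3: at line 4 remove [zsgur,bijyl] add [yjvo,lxalp,ytdf] -> 16 lines: xwbfb wftlf ynq ebpza yjvo lxalp ytdf saelx vjve wmyuh ivwo gnnb vbe sjhn dvaw gtiod
Hunk 4: at line 5 remove [ytdf,saelx,vjve] add [ian,zbkx,hpk] -> 16 lines: xwbfb wftlf ynq ebpza yjvo lxalp ian zbkx hpk wmyuh ivwo gnnb vbe sjhn dvaw gtiod

Answer: xwbfb
wftlf
ynq
ebpza
yjvo
lxalp
ian
zbkx
hpk
wmyuh
ivwo
gnnb
vbe
sjhn
dvaw
gtiod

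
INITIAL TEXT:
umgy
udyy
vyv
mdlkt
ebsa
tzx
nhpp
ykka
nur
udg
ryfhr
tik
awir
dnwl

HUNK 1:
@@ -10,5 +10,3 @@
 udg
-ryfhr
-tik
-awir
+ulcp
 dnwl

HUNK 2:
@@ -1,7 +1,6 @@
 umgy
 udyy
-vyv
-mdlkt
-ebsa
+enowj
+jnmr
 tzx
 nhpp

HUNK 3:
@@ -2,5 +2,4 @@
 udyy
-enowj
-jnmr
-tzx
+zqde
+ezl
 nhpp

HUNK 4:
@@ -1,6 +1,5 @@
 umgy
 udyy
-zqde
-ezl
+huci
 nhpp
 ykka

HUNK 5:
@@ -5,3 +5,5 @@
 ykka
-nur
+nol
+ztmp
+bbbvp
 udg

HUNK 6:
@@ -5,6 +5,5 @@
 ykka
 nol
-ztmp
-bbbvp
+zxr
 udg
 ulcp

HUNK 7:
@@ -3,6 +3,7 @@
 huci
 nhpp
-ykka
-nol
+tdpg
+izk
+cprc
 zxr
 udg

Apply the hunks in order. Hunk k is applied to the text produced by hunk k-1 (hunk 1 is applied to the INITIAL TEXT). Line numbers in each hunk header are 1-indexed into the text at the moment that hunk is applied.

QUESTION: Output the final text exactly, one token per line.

Answer: umgy
udyy
huci
nhpp
tdpg
izk
cprc
zxr
udg
ulcp
dnwl

Derivation:
Hunk 1: at line 10 remove [ryfhr,tik,awir] add [ulcp] -> 12 lines: umgy udyy vyv mdlkt ebsa tzx nhpp ykka nur udg ulcp dnwl
Hunk 2: at line 1 remove [vyv,mdlkt,ebsa] add [enowj,jnmr] -> 11 lines: umgy udyy enowj jnmr tzx nhpp ykka nur udg ulcp dnwl
Hunk 3: at line 2 remove [enowj,jnmr,tzx] add [zqde,ezl] -> 10 lines: umgy udyy zqde ezl nhpp ykka nur udg ulcp dnwl
Hunk 4: at line 1 remove [zqde,ezl] add [huci] -> 9 lines: umgy udyy huci nhpp ykka nur udg ulcp dnwl
Hunk 5: at line 5 remove [nur] add [nol,ztmp,bbbvp] -> 11 lines: umgy udyy huci nhpp ykka nol ztmp bbbvp udg ulcp dnwl
Hunk 6: at line 5 remove [ztmp,bbbvp] add [zxr] -> 10 lines: umgy udyy huci nhpp ykka nol zxr udg ulcp dnwl
Hunk 7: at line 3 remove [ykka,nol] add [tdpg,izk,cprc] -> 11 lines: umgy udyy huci nhpp tdpg izk cprc zxr udg ulcp dnwl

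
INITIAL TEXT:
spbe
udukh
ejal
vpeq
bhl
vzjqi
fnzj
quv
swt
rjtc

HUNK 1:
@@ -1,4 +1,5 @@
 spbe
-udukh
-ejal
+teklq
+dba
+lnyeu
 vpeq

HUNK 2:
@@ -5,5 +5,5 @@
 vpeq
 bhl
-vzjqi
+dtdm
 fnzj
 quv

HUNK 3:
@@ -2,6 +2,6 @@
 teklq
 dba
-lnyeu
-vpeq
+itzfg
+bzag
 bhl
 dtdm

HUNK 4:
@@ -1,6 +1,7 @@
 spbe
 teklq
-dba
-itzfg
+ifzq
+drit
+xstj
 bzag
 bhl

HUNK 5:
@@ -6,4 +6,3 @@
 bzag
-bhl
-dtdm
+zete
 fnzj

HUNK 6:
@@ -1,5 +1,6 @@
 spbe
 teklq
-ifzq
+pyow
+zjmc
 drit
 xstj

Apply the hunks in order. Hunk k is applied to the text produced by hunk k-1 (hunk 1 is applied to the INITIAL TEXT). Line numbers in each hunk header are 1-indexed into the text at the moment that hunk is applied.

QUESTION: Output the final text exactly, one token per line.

Hunk 1: at line 1 remove [udukh,ejal] add [teklq,dba,lnyeu] -> 11 lines: spbe teklq dba lnyeu vpeq bhl vzjqi fnzj quv swt rjtc
Hunk 2: at line 5 remove [vzjqi] add [dtdm] -> 11 lines: spbe teklq dba lnyeu vpeq bhl dtdm fnzj quv swt rjtc
Hunk 3: at line 2 remove [lnyeu,vpeq] add [itzfg,bzag] -> 11 lines: spbe teklq dba itzfg bzag bhl dtdm fnzj quv swt rjtc
Hunk 4: at line 1 remove [dba,itzfg] add [ifzq,drit,xstj] -> 12 lines: spbe teklq ifzq drit xstj bzag bhl dtdm fnzj quv swt rjtc
Hunk 5: at line 6 remove [bhl,dtdm] add [zete] -> 11 lines: spbe teklq ifzq drit xstj bzag zete fnzj quv swt rjtc
Hunk 6: at line 1 remove [ifzq] add [pyow,zjmc] -> 12 lines: spbe teklq pyow zjmc drit xstj bzag zete fnzj quv swt rjtc

Answer: spbe
teklq
pyow
zjmc
drit
xstj
bzag
zete
fnzj
quv
swt
rjtc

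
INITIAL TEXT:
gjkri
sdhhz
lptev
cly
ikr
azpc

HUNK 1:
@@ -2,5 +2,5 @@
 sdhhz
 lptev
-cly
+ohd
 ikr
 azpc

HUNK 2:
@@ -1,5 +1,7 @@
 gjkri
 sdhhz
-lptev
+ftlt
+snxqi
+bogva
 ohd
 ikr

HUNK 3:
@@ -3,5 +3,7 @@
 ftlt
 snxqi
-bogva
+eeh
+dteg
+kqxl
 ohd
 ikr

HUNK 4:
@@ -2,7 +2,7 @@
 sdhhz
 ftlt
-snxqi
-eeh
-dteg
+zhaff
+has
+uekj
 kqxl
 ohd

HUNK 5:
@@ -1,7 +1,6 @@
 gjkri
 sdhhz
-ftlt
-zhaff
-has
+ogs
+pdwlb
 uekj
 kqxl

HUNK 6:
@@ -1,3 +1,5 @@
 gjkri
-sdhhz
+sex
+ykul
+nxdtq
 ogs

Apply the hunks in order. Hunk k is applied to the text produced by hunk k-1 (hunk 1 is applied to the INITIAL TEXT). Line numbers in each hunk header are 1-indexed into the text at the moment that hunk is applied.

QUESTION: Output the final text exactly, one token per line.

Hunk 1: at line 2 remove [cly] add [ohd] -> 6 lines: gjkri sdhhz lptev ohd ikr azpc
Hunk 2: at line 1 remove [lptev] add [ftlt,snxqi,bogva] -> 8 lines: gjkri sdhhz ftlt snxqi bogva ohd ikr azpc
Hunk 3: at line 3 remove [bogva] add [eeh,dteg,kqxl] -> 10 lines: gjkri sdhhz ftlt snxqi eeh dteg kqxl ohd ikr azpc
Hunk 4: at line 2 remove [snxqi,eeh,dteg] add [zhaff,has,uekj] -> 10 lines: gjkri sdhhz ftlt zhaff has uekj kqxl ohd ikr azpc
Hunk 5: at line 1 remove [ftlt,zhaff,has] add [ogs,pdwlb] -> 9 lines: gjkri sdhhz ogs pdwlb uekj kqxl ohd ikr azpc
Hunk 6: at line 1 remove [sdhhz] add [sex,ykul,nxdtq] -> 11 lines: gjkri sex ykul nxdtq ogs pdwlb uekj kqxl ohd ikr azpc

Answer: gjkri
sex
ykul
nxdtq
ogs
pdwlb
uekj
kqxl
ohd
ikr
azpc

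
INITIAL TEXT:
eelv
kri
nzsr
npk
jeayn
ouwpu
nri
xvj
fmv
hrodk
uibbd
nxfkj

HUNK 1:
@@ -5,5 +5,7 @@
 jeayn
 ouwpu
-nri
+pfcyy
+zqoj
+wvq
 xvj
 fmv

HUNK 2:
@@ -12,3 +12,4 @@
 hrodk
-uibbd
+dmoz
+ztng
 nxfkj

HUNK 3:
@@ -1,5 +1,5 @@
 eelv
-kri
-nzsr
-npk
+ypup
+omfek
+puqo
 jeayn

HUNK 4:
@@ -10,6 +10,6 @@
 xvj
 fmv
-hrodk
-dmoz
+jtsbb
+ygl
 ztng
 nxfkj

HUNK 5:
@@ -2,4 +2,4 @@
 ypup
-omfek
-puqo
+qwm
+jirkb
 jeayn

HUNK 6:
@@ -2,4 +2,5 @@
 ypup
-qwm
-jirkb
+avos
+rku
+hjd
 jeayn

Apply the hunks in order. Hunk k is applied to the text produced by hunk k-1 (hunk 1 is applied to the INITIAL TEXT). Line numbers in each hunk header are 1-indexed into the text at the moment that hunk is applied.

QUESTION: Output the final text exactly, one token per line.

Answer: eelv
ypup
avos
rku
hjd
jeayn
ouwpu
pfcyy
zqoj
wvq
xvj
fmv
jtsbb
ygl
ztng
nxfkj

Derivation:
Hunk 1: at line 5 remove [nri] add [pfcyy,zqoj,wvq] -> 14 lines: eelv kri nzsr npk jeayn ouwpu pfcyy zqoj wvq xvj fmv hrodk uibbd nxfkj
Hunk 2: at line 12 remove [uibbd] add [dmoz,ztng] -> 15 lines: eelv kri nzsr npk jeayn ouwpu pfcyy zqoj wvq xvj fmv hrodk dmoz ztng nxfkj
Hunk 3: at line 1 remove [kri,nzsr,npk] add [ypup,omfek,puqo] -> 15 lines: eelv ypup omfek puqo jeayn ouwpu pfcyy zqoj wvq xvj fmv hrodk dmoz ztng nxfkj
Hunk 4: at line 10 remove [hrodk,dmoz] add [jtsbb,ygl] -> 15 lines: eelv ypup omfek puqo jeayn ouwpu pfcyy zqoj wvq xvj fmv jtsbb ygl ztng nxfkj
Hunk 5: at line 2 remove [omfek,puqo] add [qwm,jirkb] -> 15 lines: eelv ypup qwm jirkb jeayn ouwpu pfcyy zqoj wvq xvj fmv jtsbb ygl ztng nxfkj
Hunk 6: at line 2 remove [qwm,jirkb] add [avos,rku,hjd] -> 16 lines: eelv ypup avos rku hjd jeayn ouwpu pfcyy zqoj wvq xvj fmv jtsbb ygl ztng nxfkj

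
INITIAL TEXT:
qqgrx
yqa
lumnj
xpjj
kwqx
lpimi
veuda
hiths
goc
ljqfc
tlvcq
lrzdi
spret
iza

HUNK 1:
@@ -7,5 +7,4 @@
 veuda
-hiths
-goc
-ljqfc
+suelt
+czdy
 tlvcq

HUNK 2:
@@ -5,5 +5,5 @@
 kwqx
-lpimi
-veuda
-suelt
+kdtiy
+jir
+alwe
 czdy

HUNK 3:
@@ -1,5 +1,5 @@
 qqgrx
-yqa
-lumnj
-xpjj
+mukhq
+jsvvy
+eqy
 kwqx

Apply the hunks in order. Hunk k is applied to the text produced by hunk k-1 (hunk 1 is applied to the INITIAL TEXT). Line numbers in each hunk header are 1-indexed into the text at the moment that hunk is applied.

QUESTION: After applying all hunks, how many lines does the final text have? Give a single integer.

Hunk 1: at line 7 remove [hiths,goc,ljqfc] add [suelt,czdy] -> 13 lines: qqgrx yqa lumnj xpjj kwqx lpimi veuda suelt czdy tlvcq lrzdi spret iza
Hunk 2: at line 5 remove [lpimi,veuda,suelt] add [kdtiy,jir,alwe] -> 13 lines: qqgrx yqa lumnj xpjj kwqx kdtiy jir alwe czdy tlvcq lrzdi spret iza
Hunk 3: at line 1 remove [yqa,lumnj,xpjj] add [mukhq,jsvvy,eqy] -> 13 lines: qqgrx mukhq jsvvy eqy kwqx kdtiy jir alwe czdy tlvcq lrzdi spret iza
Final line count: 13

Answer: 13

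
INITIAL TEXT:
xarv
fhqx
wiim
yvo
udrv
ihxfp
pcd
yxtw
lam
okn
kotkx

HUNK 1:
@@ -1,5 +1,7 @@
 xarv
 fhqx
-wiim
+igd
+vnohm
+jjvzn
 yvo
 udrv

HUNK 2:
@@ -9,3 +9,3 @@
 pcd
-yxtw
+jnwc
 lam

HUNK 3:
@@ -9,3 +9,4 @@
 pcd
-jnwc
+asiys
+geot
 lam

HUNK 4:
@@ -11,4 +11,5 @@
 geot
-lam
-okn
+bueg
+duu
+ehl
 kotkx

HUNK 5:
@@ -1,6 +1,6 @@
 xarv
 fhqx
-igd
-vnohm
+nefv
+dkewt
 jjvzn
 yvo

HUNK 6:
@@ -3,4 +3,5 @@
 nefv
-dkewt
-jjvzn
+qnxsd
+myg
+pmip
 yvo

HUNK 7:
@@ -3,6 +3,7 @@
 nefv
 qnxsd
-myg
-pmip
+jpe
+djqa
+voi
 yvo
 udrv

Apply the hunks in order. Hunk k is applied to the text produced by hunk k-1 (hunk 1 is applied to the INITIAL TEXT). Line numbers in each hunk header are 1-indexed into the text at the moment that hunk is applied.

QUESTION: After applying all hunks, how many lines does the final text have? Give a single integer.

Answer: 17

Derivation:
Hunk 1: at line 1 remove [wiim] add [igd,vnohm,jjvzn] -> 13 lines: xarv fhqx igd vnohm jjvzn yvo udrv ihxfp pcd yxtw lam okn kotkx
Hunk 2: at line 9 remove [yxtw] add [jnwc] -> 13 lines: xarv fhqx igd vnohm jjvzn yvo udrv ihxfp pcd jnwc lam okn kotkx
Hunk 3: at line 9 remove [jnwc] add [asiys,geot] -> 14 lines: xarv fhqx igd vnohm jjvzn yvo udrv ihxfp pcd asiys geot lam okn kotkx
Hunk 4: at line 11 remove [lam,okn] add [bueg,duu,ehl] -> 15 lines: xarv fhqx igd vnohm jjvzn yvo udrv ihxfp pcd asiys geot bueg duu ehl kotkx
Hunk 5: at line 1 remove [igd,vnohm] add [nefv,dkewt] -> 15 lines: xarv fhqx nefv dkewt jjvzn yvo udrv ihxfp pcd asiys geot bueg duu ehl kotkx
Hunk 6: at line 3 remove [dkewt,jjvzn] add [qnxsd,myg,pmip] -> 16 lines: xarv fhqx nefv qnxsd myg pmip yvo udrv ihxfp pcd asiys geot bueg duu ehl kotkx
Hunk 7: at line 3 remove [myg,pmip] add [jpe,djqa,voi] -> 17 lines: xarv fhqx nefv qnxsd jpe djqa voi yvo udrv ihxfp pcd asiys geot bueg duu ehl kotkx
Final line count: 17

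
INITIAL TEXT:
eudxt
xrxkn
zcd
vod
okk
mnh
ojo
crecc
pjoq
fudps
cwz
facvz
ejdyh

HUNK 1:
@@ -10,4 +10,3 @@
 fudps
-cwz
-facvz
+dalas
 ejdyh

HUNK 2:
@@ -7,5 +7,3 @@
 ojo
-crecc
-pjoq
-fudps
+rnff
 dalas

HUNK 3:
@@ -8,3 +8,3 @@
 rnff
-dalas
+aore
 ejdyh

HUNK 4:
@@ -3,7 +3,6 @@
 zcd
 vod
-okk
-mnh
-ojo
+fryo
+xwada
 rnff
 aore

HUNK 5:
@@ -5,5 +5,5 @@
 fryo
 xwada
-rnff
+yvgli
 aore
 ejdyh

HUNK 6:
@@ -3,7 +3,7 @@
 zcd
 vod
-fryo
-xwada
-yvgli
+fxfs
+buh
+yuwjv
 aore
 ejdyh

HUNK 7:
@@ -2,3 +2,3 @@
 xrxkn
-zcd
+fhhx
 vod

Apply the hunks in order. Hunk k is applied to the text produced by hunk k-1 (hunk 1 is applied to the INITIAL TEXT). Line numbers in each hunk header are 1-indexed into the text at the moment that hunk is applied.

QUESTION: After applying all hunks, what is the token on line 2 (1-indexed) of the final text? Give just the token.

Answer: xrxkn

Derivation:
Hunk 1: at line 10 remove [cwz,facvz] add [dalas] -> 12 lines: eudxt xrxkn zcd vod okk mnh ojo crecc pjoq fudps dalas ejdyh
Hunk 2: at line 7 remove [crecc,pjoq,fudps] add [rnff] -> 10 lines: eudxt xrxkn zcd vod okk mnh ojo rnff dalas ejdyh
Hunk 3: at line 8 remove [dalas] add [aore] -> 10 lines: eudxt xrxkn zcd vod okk mnh ojo rnff aore ejdyh
Hunk 4: at line 3 remove [okk,mnh,ojo] add [fryo,xwada] -> 9 lines: eudxt xrxkn zcd vod fryo xwada rnff aore ejdyh
Hunk 5: at line 5 remove [rnff] add [yvgli] -> 9 lines: eudxt xrxkn zcd vod fryo xwada yvgli aore ejdyh
Hunk 6: at line 3 remove [fryo,xwada,yvgli] add [fxfs,buh,yuwjv] -> 9 lines: eudxt xrxkn zcd vod fxfs buh yuwjv aore ejdyh
Hunk 7: at line 2 remove [zcd] add [fhhx] -> 9 lines: eudxt xrxkn fhhx vod fxfs buh yuwjv aore ejdyh
Final line 2: xrxkn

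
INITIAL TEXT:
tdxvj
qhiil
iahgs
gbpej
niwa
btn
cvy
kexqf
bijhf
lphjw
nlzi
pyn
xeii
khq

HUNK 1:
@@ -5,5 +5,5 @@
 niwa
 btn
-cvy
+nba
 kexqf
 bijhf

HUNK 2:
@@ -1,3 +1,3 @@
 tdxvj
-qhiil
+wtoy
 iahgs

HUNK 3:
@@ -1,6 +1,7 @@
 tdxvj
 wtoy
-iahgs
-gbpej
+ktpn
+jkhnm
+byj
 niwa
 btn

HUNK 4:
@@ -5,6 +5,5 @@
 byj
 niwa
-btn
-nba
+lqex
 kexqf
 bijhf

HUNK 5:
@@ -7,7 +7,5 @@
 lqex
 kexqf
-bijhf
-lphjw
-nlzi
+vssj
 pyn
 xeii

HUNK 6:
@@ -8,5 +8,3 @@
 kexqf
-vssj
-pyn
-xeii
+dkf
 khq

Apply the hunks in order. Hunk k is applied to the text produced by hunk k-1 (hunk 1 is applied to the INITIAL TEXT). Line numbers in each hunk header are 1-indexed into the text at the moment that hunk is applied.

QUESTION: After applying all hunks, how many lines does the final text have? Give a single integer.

Hunk 1: at line 5 remove [cvy] add [nba] -> 14 lines: tdxvj qhiil iahgs gbpej niwa btn nba kexqf bijhf lphjw nlzi pyn xeii khq
Hunk 2: at line 1 remove [qhiil] add [wtoy] -> 14 lines: tdxvj wtoy iahgs gbpej niwa btn nba kexqf bijhf lphjw nlzi pyn xeii khq
Hunk 3: at line 1 remove [iahgs,gbpej] add [ktpn,jkhnm,byj] -> 15 lines: tdxvj wtoy ktpn jkhnm byj niwa btn nba kexqf bijhf lphjw nlzi pyn xeii khq
Hunk 4: at line 5 remove [btn,nba] add [lqex] -> 14 lines: tdxvj wtoy ktpn jkhnm byj niwa lqex kexqf bijhf lphjw nlzi pyn xeii khq
Hunk 5: at line 7 remove [bijhf,lphjw,nlzi] add [vssj] -> 12 lines: tdxvj wtoy ktpn jkhnm byj niwa lqex kexqf vssj pyn xeii khq
Hunk 6: at line 8 remove [vssj,pyn,xeii] add [dkf] -> 10 lines: tdxvj wtoy ktpn jkhnm byj niwa lqex kexqf dkf khq
Final line count: 10

Answer: 10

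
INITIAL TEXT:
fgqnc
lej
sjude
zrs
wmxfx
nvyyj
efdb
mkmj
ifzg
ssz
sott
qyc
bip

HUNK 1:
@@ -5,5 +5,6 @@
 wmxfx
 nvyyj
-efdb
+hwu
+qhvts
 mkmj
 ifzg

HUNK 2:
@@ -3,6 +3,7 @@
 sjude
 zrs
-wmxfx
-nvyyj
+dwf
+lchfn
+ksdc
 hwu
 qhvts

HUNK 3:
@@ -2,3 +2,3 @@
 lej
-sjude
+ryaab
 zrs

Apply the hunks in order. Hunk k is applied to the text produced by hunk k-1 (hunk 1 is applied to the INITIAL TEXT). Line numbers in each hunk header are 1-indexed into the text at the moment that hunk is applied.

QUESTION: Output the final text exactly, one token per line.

Hunk 1: at line 5 remove [efdb] add [hwu,qhvts] -> 14 lines: fgqnc lej sjude zrs wmxfx nvyyj hwu qhvts mkmj ifzg ssz sott qyc bip
Hunk 2: at line 3 remove [wmxfx,nvyyj] add [dwf,lchfn,ksdc] -> 15 lines: fgqnc lej sjude zrs dwf lchfn ksdc hwu qhvts mkmj ifzg ssz sott qyc bip
Hunk 3: at line 2 remove [sjude] add [ryaab] -> 15 lines: fgqnc lej ryaab zrs dwf lchfn ksdc hwu qhvts mkmj ifzg ssz sott qyc bip

Answer: fgqnc
lej
ryaab
zrs
dwf
lchfn
ksdc
hwu
qhvts
mkmj
ifzg
ssz
sott
qyc
bip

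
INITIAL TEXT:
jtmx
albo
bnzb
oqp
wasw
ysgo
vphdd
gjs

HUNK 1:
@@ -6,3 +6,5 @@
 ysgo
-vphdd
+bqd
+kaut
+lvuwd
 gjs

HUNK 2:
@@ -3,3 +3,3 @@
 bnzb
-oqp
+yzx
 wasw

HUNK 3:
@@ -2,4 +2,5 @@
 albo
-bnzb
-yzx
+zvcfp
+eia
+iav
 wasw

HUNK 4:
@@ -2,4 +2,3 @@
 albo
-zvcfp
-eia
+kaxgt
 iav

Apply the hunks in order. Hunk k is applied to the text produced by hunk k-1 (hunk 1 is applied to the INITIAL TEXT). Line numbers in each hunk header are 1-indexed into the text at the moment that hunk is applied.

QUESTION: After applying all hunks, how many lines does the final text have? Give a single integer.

Answer: 10

Derivation:
Hunk 1: at line 6 remove [vphdd] add [bqd,kaut,lvuwd] -> 10 lines: jtmx albo bnzb oqp wasw ysgo bqd kaut lvuwd gjs
Hunk 2: at line 3 remove [oqp] add [yzx] -> 10 lines: jtmx albo bnzb yzx wasw ysgo bqd kaut lvuwd gjs
Hunk 3: at line 2 remove [bnzb,yzx] add [zvcfp,eia,iav] -> 11 lines: jtmx albo zvcfp eia iav wasw ysgo bqd kaut lvuwd gjs
Hunk 4: at line 2 remove [zvcfp,eia] add [kaxgt] -> 10 lines: jtmx albo kaxgt iav wasw ysgo bqd kaut lvuwd gjs
Final line count: 10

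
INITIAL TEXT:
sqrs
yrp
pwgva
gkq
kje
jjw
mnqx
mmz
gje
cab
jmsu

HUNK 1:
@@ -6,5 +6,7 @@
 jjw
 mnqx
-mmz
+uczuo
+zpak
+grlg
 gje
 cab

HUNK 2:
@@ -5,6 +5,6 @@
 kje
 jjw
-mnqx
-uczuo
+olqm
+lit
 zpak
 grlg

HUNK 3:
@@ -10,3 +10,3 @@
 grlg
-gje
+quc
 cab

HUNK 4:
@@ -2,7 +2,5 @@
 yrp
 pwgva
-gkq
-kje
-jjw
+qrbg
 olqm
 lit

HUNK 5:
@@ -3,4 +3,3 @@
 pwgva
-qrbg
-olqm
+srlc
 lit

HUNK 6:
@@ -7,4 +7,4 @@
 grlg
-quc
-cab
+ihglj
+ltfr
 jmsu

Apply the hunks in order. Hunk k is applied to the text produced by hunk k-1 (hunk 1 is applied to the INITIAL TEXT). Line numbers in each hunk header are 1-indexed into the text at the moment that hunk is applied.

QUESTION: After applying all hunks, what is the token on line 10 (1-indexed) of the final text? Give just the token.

Hunk 1: at line 6 remove [mmz] add [uczuo,zpak,grlg] -> 13 lines: sqrs yrp pwgva gkq kje jjw mnqx uczuo zpak grlg gje cab jmsu
Hunk 2: at line 5 remove [mnqx,uczuo] add [olqm,lit] -> 13 lines: sqrs yrp pwgva gkq kje jjw olqm lit zpak grlg gje cab jmsu
Hunk 3: at line 10 remove [gje] add [quc] -> 13 lines: sqrs yrp pwgva gkq kje jjw olqm lit zpak grlg quc cab jmsu
Hunk 4: at line 2 remove [gkq,kje,jjw] add [qrbg] -> 11 lines: sqrs yrp pwgva qrbg olqm lit zpak grlg quc cab jmsu
Hunk 5: at line 3 remove [qrbg,olqm] add [srlc] -> 10 lines: sqrs yrp pwgva srlc lit zpak grlg quc cab jmsu
Hunk 6: at line 7 remove [quc,cab] add [ihglj,ltfr] -> 10 lines: sqrs yrp pwgva srlc lit zpak grlg ihglj ltfr jmsu
Final line 10: jmsu

Answer: jmsu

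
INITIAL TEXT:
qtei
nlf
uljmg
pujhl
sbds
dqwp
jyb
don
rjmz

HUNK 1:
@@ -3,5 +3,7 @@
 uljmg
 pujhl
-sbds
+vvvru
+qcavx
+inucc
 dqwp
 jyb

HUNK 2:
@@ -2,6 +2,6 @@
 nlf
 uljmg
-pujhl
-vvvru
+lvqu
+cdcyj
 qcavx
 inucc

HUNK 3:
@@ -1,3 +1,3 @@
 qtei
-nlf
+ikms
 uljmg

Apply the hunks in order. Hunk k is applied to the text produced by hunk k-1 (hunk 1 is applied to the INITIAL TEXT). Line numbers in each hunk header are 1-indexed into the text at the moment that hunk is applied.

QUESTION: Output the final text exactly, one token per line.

Hunk 1: at line 3 remove [sbds] add [vvvru,qcavx,inucc] -> 11 lines: qtei nlf uljmg pujhl vvvru qcavx inucc dqwp jyb don rjmz
Hunk 2: at line 2 remove [pujhl,vvvru] add [lvqu,cdcyj] -> 11 lines: qtei nlf uljmg lvqu cdcyj qcavx inucc dqwp jyb don rjmz
Hunk 3: at line 1 remove [nlf] add [ikms] -> 11 lines: qtei ikms uljmg lvqu cdcyj qcavx inucc dqwp jyb don rjmz

Answer: qtei
ikms
uljmg
lvqu
cdcyj
qcavx
inucc
dqwp
jyb
don
rjmz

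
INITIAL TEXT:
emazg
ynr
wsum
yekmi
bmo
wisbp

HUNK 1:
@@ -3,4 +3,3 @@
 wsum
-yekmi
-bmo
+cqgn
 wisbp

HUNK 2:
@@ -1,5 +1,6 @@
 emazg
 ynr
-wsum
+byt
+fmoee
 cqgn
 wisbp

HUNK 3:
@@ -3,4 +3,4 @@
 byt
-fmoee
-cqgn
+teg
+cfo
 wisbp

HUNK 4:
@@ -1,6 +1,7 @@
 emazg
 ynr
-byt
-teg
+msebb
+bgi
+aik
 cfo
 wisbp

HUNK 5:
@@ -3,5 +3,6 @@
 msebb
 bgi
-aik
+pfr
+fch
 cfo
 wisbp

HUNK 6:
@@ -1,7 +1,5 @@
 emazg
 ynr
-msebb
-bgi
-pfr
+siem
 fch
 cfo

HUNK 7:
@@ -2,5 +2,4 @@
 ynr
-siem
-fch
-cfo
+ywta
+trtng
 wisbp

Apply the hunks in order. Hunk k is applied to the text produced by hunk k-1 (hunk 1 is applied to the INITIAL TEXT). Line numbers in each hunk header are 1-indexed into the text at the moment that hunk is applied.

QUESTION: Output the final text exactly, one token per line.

Hunk 1: at line 3 remove [yekmi,bmo] add [cqgn] -> 5 lines: emazg ynr wsum cqgn wisbp
Hunk 2: at line 1 remove [wsum] add [byt,fmoee] -> 6 lines: emazg ynr byt fmoee cqgn wisbp
Hunk 3: at line 3 remove [fmoee,cqgn] add [teg,cfo] -> 6 lines: emazg ynr byt teg cfo wisbp
Hunk 4: at line 1 remove [byt,teg] add [msebb,bgi,aik] -> 7 lines: emazg ynr msebb bgi aik cfo wisbp
Hunk 5: at line 3 remove [aik] add [pfr,fch] -> 8 lines: emazg ynr msebb bgi pfr fch cfo wisbp
Hunk 6: at line 1 remove [msebb,bgi,pfr] add [siem] -> 6 lines: emazg ynr siem fch cfo wisbp
Hunk 7: at line 2 remove [siem,fch,cfo] add [ywta,trtng] -> 5 lines: emazg ynr ywta trtng wisbp

Answer: emazg
ynr
ywta
trtng
wisbp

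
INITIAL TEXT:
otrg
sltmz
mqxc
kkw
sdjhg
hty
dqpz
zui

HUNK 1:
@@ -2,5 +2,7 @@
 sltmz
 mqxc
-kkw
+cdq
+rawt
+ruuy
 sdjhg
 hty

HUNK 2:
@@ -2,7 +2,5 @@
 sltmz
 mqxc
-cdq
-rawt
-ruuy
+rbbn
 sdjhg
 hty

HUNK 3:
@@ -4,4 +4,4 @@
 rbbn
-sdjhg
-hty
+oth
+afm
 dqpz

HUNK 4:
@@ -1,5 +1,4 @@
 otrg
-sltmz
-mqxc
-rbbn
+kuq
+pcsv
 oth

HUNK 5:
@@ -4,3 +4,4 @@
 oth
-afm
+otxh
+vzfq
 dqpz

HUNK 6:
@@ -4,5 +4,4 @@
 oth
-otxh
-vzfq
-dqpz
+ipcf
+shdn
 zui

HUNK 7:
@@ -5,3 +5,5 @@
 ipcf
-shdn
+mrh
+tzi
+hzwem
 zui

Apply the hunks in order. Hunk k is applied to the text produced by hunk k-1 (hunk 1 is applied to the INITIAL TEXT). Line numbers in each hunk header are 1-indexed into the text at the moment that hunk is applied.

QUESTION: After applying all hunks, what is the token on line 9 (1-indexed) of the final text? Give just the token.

Hunk 1: at line 2 remove [kkw] add [cdq,rawt,ruuy] -> 10 lines: otrg sltmz mqxc cdq rawt ruuy sdjhg hty dqpz zui
Hunk 2: at line 2 remove [cdq,rawt,ruuy] add [rbbn] -> 8 lines: otrg sltmz mqxc rbbn sdjhg hty dqpz zui
Hunk 3: at line 4 remove [sdjhg,hty] add [oth,afm] -> 8 lines: otrg sltmz mqxc rbbn oth afm dqpz zui
Hunk 4: at line 1 remove [sltmz,mqxc,rbbn] add [kuq,pcsv] -> 7 lines: otrg kuq pcsv oth afm dqpz zui
Hunk 5: at line 4 remove [afm] add [otxh,vzfq] -> 8 lines: otrg kuq pcsv oth otxh vzfq dqpz zui
Hunk 6: at line 4 remove [otxh,vzfq,dqpz] add [ipcf,shdn] -> 7 lines: otrg kuq pcsv oth ipcf shdn zui
Hunk 7: at line 5 remove [shdn] add [mrh,tzi,hzwem] -> 9 lines: otrg kuq pcsv oth ipcf mrh tzi hzwem zui
Final line 9: zui

Answer: zui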